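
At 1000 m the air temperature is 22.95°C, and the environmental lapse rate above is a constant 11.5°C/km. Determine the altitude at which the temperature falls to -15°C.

Height above start = (22.95 − (-15)) / 11.5 = 3.3 km
Altitude = 1000 m + 3300 m = 4300 m

4300 m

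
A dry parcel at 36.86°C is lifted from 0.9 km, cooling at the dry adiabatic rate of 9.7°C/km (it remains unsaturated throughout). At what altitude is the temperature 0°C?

Height above start = (36.86 − 0) / 9.7 = 3.8 km
Altitude = 900 m + 3800 m = 4700 m

4.7 km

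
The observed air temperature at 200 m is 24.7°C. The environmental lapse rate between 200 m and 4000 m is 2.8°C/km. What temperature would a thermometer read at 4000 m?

Environmental to 4000 m: -2.8 × 3.8 km = -10.64°C, so T = 14.06°C.

14.06°C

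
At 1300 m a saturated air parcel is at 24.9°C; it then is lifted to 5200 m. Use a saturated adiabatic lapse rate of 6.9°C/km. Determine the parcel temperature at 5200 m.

-2.01°C

1300 → 5200 m (saturated adiabatic, 6.9°C/km): ΔT = -6.9 × 3.9 = -26.91°C → T = -2.01°C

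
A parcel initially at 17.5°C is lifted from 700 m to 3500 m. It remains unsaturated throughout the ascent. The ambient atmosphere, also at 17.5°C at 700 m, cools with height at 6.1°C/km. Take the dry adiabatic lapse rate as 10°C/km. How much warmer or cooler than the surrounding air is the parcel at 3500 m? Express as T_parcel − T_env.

Parcel:
  700–3500 m, dry: Δz = 2.8 km ⇒ ΔT = -28°C; T = -10.5°C
Environment:
  700–3500 m, environment: Δz = 2.8 km ⇒ ΔT = -17.08°C; T = 0.42°C
T_parcel − T_env = -10.5 − 0.42 = -10.92°C

-10.92°C (parcel cooler than environment)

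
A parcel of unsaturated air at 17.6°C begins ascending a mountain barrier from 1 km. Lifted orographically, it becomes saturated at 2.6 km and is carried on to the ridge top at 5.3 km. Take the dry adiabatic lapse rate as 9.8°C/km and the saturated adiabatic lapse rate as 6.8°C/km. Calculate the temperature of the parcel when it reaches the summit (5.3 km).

-16.44°C

1000 → 2600 m (dry, 9.8°C/km): ΔT = -9.8 × 1.6 = -15.68°C → T = 1.92°C
2600 → 5300 m (saturated, 6.8°C/km): ΔT = -6.8 × 2.7 = -18.36°C → T = -16.44°C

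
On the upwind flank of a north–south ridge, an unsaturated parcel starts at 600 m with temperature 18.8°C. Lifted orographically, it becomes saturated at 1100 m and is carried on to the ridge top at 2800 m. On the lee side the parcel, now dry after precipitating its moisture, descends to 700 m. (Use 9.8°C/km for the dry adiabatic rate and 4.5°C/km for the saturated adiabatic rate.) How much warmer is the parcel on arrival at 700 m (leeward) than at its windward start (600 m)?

+8.03°C

600 → 1100 m (dry, 9.8°C/km): ΔT = -9.8 × 0.5 = -4.9°C → T = 13.9°C
1100 → 2800 m (saturated, 4.5°C/km): ΔT = -4.5 × 1.7 = -7.65°C → T = 6.25°C
2800 → 700 m (dry descent, 9.8°C/km): ΔT = +9.8 × 2.1 = +20.58°C → T = 26.83°C
Net change vs windward start: 26.83 − 18.8 = +8.03°C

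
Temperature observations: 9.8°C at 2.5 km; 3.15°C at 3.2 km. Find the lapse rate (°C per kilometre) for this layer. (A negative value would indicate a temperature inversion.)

9.5°C/km

Γ = −ΔT/Δz = (9.8 − 3.15) / (3200 − 2500) m
  = 6.65°C / 0.7 km = 9.5°C/km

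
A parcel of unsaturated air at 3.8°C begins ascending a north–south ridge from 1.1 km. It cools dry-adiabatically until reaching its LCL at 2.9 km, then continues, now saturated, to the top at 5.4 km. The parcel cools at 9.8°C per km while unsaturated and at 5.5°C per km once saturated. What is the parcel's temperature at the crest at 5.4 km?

-27.59°C

From 1100 m to 2900 m (dry): cools by 9.8 × 1.8 = 17.64°C, giving -13.84°C.
From 2900 m to 5400 m (saturated): cools by 5.5 × 2.5 = 13.75°C, giving -27.59°C.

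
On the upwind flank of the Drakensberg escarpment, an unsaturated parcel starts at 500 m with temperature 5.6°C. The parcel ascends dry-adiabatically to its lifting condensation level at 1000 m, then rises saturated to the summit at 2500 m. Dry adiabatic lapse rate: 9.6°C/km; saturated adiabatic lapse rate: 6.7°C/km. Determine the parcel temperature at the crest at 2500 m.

-9.25°C

500–1000 m, dry: Δz = 0.5 km ⇒ ΔT = -4.8°C; T = 0.8°C
1000–2500 m, saturated: Δz = 1.5 km ⇒ ΔT = -10.05°C; T = -9.25°C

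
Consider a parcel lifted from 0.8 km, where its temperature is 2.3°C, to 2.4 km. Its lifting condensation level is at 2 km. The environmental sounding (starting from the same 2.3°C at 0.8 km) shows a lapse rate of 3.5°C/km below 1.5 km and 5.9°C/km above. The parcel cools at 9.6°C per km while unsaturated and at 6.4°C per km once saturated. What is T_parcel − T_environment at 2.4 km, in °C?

Parcel:
  800–2000 m, dry: Δz = 1.2 km ⇒ ΔT = -11.52°C; T = -9.22°C
  2000–2400 m, saturated: Δz = 0.4 km ⇒ ΔT = -2.56°C; T = -11.78°C
Environment:
  800–1500 m, environment, lower layer: Δz = 0.7 km ⇒ ΔT = -2.45°C; T = -0.15°C
  1500–2400 m, environment, upper layer: Δz = 0.9 km ⇒ ΔT = -5.31°C; T = -5.46°C
T_parcel − T_env = -11.78 − (-5.46) = -6.32°C

-6.32°C (parcel cooler than environment)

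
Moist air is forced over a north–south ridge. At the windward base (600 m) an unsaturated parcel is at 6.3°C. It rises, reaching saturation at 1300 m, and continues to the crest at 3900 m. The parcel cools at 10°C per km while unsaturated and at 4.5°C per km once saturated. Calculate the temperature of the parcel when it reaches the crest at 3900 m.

600–1300 m, dry: Δz = 0.7 km ⇒ ΔT = -7°C; T = -0.7°C
1300–3900 m, saturated: Δz = 2.6 km ⇒ ΔT = -11.7°C; T = -12.4°C

-12.4°C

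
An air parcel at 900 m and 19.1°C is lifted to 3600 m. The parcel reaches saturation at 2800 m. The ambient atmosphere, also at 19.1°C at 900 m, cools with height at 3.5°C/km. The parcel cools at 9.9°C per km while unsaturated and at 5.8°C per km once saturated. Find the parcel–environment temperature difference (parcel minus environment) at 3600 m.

-14°C (parcel cooler than environment)

Parcel:
  900–2800 m, dry: Δz = 1.9 km ⇒ ΔT = -18.81°C; T = 0.29°C
  2800–3600 m, saturated: Δz = 0.8 km ⇒ ΔT = -4.64°C; T = -4.35°C
Environment:
  900–3600 m, environment: Δz = 2.7 km ⇒ ΔT = -9.45°C; T = 9.65°C
T_parcel − T_env = -4.35 − 9.65 = -14°C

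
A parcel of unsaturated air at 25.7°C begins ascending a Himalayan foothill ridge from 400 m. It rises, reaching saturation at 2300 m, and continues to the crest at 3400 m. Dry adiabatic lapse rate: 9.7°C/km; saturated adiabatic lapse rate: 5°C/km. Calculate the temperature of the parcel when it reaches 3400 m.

1.77°C

400 → 2300 m (dry, 9.7°C/km): ΔT = -9.7 × 1.9 = -18.43°C → T = 7.27°C
2300 → 3400 m (saturated, 5°C/km): ΔT = -5 × 1.1 = -5.5°C → T = 1.77°C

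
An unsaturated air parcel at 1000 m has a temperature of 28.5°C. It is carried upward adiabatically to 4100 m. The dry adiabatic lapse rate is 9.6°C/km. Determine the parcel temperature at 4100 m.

1000 → 4100 m (dry adiabatic, 9.6°C/km): ΔT = -9.6 × 3.1 = -29.76°C → T = -1.26°C

-1.26°C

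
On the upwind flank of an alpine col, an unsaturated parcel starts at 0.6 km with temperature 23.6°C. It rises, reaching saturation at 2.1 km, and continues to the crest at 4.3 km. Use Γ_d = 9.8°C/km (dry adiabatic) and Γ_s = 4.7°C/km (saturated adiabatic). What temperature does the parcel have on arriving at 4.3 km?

600 → 2100 m (dry, 9.8°C/km): ΔT = -9.8 × 1.5 = -14.7°C → T = 8.9°C
2100 → 4300 m (saturated, 4.7°C/km): ΔT = -4.7 × 2.2 = -10.34°C → T = -1.44°C

-1.44°C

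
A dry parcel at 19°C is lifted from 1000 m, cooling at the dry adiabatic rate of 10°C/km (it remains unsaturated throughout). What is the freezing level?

2900 m

Height above start = (19 − 0) / 10 = 1.9 km
Altitude = 1000 m + 1900 m = 2900 m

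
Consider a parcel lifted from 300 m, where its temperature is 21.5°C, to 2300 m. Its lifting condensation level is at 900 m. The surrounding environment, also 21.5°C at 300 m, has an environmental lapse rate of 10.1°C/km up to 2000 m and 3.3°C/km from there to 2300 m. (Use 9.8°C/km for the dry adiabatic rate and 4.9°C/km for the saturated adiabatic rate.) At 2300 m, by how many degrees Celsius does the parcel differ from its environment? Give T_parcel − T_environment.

Parcel:
  300 → 900 m (dry, 9.8°C/km): ΔT = -9.8 × 0.6 = -5.88°C → T = 15.62°C
  900 → 2300 m (saturated, 4.9°C/km): ΔT = -4.9 × 1.4 = -6.86°C → T = 8.76°C
Environment:
  300 → 2000 m (environment, lower layer, 10.1°C/km): ΔT = -10.1 × 1.7 = -17.17°C → T = 4.33°C
  2000 → 2300 m (environment, upper layer, 3.3°C/km): ΔT = -3.3 × 0.3 = -0.99°C → T = 3.34°C
T_parcel − T_env = 8.76 − 3.34 = +5.42°C

+5.42°C (parcel warmer than environment)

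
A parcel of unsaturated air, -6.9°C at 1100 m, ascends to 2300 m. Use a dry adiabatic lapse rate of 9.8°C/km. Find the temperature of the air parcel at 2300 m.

From 1100 m to 2300 m (dry adiabatic): cools by 9.8 × 1.2 = 11.76°C, giving -18.66°C.

-18.66°C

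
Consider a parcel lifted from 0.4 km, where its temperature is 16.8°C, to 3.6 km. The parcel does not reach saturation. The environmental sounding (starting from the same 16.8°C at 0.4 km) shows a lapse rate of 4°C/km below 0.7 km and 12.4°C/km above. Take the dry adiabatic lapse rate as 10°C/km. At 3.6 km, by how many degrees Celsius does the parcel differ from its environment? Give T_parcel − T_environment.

+5.16°C (parcel warmer than environment)

Parcel:
  From 400 m to 3600 m (dry): cools by 10 × 3.2 = 32°C, giving -15.2°C.
Environment:
  From 400 m to 700 m (environment, lower layer): cools by 4 × 0.3 = 1.2°C, giving 15.6°C.
  From 700 m to 3600 m (environment, upper layer): cools by 12.4 × 2.9 = 35.96°C, giving -20.36°C.
T_parcel − T_env = -15.2 − (-20.36) = +5.16°C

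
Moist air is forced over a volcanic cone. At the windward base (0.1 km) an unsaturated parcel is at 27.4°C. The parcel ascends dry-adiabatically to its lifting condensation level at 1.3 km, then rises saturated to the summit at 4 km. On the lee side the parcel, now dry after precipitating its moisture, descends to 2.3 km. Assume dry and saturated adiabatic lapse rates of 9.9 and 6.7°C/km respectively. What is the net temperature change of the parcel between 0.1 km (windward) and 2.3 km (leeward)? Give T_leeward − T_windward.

100–1300 m, dry: Δz = 1.2 km ⇒ ΔT = -11.88°C; T = 15.52°C
1300–4000 m, saturated: Δz = 2.7 km ⇒ ΔT = -18.09°C; T = -2.57°C
4000–2300 m, dry descent: Δz = 1.7 km ⇒ ΔT = +16.83°C; T = 14.26°C
Net change vs windward start: 14.26 − 27.4 = -13.14°C

-13.14°C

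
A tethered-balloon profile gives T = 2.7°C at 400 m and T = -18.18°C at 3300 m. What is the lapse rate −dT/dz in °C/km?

Γ = −ΔT/Δz = (2.7 − (-18.18)) / (3300 − 400) m
  = 20.88°C / 2.9 km = 7.2°C/km

7.2°C/km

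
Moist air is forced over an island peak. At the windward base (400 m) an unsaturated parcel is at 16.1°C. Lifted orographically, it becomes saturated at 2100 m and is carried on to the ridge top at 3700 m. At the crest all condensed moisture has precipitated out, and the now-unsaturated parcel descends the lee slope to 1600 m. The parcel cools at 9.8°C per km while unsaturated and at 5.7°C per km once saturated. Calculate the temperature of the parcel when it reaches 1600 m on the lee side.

10.9°C

400–2100 m, dry: Δz = 1.7 km ⇒ ΔT = -16.66°C; T = -0.56°C
2100–3700 m, saturated: Δz = 1.6 km ⇒ ΔT = -9.12°C; T = -9.68°C
3700–1600 m, dry descent: Δz = 2.1 km ⇒ ΔT = +20.58°C; T = 10.9°C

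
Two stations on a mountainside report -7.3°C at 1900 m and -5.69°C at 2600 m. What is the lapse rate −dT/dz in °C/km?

-2.3°C/km

Γ = −ΔT/Δz = (-7.3 − (-5.69)) / (2600 − 1900) m
  = -1.61°C / 0.7 km = -2.3°C/km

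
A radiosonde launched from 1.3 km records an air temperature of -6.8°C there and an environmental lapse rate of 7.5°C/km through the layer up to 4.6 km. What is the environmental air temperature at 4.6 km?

-31.55°C

1300 → 4600 m (environmental, 7.5°C/km): ΔT = -7.5 × 3.3 = -24.75°C → T = -31.55°C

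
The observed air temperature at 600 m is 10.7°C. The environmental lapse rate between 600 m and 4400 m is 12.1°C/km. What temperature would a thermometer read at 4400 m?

600–4400 m, environmental: Δz = 3.8 km ⇒ ΔT = -45.98°C; T = -35.28°C

-35.28°C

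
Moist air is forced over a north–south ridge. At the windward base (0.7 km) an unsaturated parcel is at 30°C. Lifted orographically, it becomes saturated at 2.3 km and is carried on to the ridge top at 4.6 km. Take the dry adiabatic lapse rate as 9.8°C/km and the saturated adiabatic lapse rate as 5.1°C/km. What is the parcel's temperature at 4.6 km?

2.59°C

700–2300 m, dry: Δz = 1.6 km ⇒ ΔT = -15.68°C; T = 14.32°C
2300–4600 m, saturated: Δz = 2.3 km ⇒ ΔT = -11.73°C; T = 2.59°C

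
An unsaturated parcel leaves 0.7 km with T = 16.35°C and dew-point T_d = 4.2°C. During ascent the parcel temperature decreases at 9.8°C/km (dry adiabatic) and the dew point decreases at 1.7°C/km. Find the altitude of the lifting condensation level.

T and T_d converge at 9.8 − 1.7 = 8.1°C per km
Height above start = (16.35 − 4.2) / 8.1 = 1.5 km
LCL altitude = 700 m + 1500 m = 2200 m

2.2 km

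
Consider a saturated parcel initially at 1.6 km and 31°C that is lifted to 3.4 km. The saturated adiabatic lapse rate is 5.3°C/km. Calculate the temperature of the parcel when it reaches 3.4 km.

21.46°C

From 1600 m to 3400 m (saturated adiabatic): cools by 5.3 × 1.8 = 9.54°C, giving 21.46°C.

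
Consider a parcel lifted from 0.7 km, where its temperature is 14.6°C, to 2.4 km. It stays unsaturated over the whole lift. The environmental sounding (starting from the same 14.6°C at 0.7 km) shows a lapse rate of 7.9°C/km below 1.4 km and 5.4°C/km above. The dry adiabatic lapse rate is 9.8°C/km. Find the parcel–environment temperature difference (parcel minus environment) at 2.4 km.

-5.73°C (parcel cooler than environment)

Parcel:
  700 → 2400 m (dry, 9.8°C/km): ΔT = -9.8 × 1.7 = -16.66°C → T = -2.06°C
Environment:
  700 → 1400 m (environment, lower layer, 7.9°C/km): ΔT = -7.9 × 0.7 = -5.53°C → T = 9.07°C
  1400 → 2400 m (environment, upper layer, 5.4°C/km): ΔT = -5.4 × 1 = -5.4°C → T = 3.67°C
T_parcel − T_env = -2.06 − 3.67 = -5.73°C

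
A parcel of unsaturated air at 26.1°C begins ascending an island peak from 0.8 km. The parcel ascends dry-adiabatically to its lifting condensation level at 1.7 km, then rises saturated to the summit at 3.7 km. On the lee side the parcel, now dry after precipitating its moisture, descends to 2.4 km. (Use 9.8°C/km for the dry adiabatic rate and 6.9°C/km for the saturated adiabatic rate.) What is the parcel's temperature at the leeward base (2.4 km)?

800–1700 m, dry: Δz = 0.9 km ⇒ ΔT = -8.82°C; T = 17.28°C
1700–3700 m, saturated: Δz = 2 km ⇒ ΔT = -13.8°C; T = 3.48°C
3700–2400 m, dry descent: Δz = 1.3 km ⇒ ΔT = +12.74°C; T = 16.22°C

16.22°C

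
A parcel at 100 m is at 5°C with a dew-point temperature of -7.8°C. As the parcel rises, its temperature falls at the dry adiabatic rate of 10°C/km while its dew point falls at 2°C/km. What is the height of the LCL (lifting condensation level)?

1700 m

T and T_d converge at 10 − 2 = 8°C per km
Height above start = (5 − (-7.8)) / 8 = 1.6 km
LCL altitude = 100 m + 1600 m = 1700 m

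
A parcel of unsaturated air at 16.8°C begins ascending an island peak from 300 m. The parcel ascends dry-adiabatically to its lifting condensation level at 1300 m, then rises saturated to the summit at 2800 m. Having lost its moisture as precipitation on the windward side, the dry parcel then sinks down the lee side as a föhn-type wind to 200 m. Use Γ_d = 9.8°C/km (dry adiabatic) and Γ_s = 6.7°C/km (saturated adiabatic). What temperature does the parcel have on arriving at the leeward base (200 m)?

300–1300 m, dry: Δz = 1 km ⇒ ΔT = -9.8°C; T = 7°C
1300–2800 m, saturated: Δz = 1.5 km ⇒ ΔT = -10.05°C; T = -3.05°C
2800–200 m, dry descent: Δz = 2.6 km ⇒ ΔT = +25.48°C; T = 22.43°C

22.43°C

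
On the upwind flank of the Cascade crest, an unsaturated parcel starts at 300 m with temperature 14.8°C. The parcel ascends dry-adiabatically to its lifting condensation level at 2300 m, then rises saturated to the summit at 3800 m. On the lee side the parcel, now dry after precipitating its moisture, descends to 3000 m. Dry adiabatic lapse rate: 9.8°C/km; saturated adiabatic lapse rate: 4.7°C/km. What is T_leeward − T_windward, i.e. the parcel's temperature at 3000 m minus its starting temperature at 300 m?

Dry to 2300 m: -9.8 × 2 km = -19.6°C, so T = -4.8°C.
Saturated to 3800 m: -4.7 × 1.5 km = -7.05°C, so T = -11.85°C.
Dry descent to 3000 m: +9.8 × 0.8 km = +7.84°C, so T = -4.01°C.
Net change vs windward start: -4.01 − 14.8 = -18.81°C

-18.81°C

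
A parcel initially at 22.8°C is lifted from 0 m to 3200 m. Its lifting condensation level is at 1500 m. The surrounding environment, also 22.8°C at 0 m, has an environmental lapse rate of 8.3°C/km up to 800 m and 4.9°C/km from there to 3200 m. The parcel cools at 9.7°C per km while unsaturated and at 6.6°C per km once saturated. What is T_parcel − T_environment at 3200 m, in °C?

-7.37°C (parcel cooler than environment)

Parcel:
  From 0 m to 1500 m (dry): cools by 9.7 × 1.5 = 14.55°C, giving 8.25°C.
  From 1500 m to 3200 m (saturated): cools by 6.6 × 1.7 = 11.22°C, giving -2.97°C.
Environment:
  From 0 m to 800 m (environment, lower layer): cools by 8.3 × 0.8 = 6.64°C, giving 16.16°C.
  From 800 m to 3200 m (environment, upper layer): cools by 4.9 × 2.4 = 11.76°C, giving 4.4°C.
T_parcel − T_env = -2.97 − 4.4 = -7.37°C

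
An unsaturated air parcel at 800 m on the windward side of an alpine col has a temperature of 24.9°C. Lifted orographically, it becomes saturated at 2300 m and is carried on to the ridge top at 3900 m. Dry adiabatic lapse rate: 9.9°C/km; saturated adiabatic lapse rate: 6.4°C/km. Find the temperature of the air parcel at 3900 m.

From 800 m to 2300 m (dry): cools by 9.9 × 1.5 = 14.85°C, giving 10.05°C.
From 2300 m to 3900 m (saturated): cools by 6.4 × 1.6 = 10.24°C, giving -0.19°C.

-0.19°C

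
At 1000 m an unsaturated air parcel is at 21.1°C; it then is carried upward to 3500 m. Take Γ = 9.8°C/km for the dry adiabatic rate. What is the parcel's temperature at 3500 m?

1000 → 3500 m (dry adiabatic, 9.8°C/km): ΔT = -9.8 × 2.5 = -24.5°C → T = -3.4°C

-3.4°C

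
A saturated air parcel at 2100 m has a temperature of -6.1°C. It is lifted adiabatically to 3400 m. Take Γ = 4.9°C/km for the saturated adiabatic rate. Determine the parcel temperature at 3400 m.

2100 → 3400 m (saturated adiabatic, 4.9°C/km): ΔT = -4.9 × 1.3 = -6.37°C → T = -12.47°C

-12.47°C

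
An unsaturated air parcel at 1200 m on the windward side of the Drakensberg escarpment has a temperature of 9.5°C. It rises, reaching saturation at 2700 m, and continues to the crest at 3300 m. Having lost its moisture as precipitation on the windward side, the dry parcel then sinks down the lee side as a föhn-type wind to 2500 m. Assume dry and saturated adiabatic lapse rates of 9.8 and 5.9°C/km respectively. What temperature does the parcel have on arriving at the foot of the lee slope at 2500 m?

1200 → 2700 m (dry, 9.8°C/km): ΔT = -9.8 × 1.5 = -14.7°C → T = -5.2°C
2700 → 3300 m (saturated, 5.9°C/km): ΔT = -5.9 × 0.6 = -3.54°C → T = -8.74°C
3300 → 2500 m (dry descent, 9.8°C/km): ΔT = +9.8 × 0.8 = +7.84°C → T = -0.9°C

-0.9°C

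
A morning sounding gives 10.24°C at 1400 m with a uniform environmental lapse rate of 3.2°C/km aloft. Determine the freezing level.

4600 m

Height above start = (10.24 − 0) / 3.2 = 3.2 km
Altitude = 1400 m + 3200 m = 4600 m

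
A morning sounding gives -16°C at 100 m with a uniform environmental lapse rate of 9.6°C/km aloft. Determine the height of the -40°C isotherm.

2600 m

Height above start = (-16 − (-40)) / 9.6 = 2.5 km
Altitude = 100 m + 2500 m = 2600 m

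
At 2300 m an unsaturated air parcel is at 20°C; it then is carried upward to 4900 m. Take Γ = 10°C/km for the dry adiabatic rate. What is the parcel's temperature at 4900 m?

From 2300 m to 4900 m (dry adiabatic): cools by 10 × 2.6 = 26°C, giving -6°C.

-6°C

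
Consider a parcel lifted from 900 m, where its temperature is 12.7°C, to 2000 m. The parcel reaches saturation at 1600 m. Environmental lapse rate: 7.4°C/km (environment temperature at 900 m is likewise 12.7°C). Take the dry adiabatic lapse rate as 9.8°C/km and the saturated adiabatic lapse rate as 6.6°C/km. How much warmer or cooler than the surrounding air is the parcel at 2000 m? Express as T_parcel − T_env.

-1.36°C (parcel cooler than environment)

Parcel:
  Dry to 1600 m: -9.8 × 0.7 km = -6.86°C, so T = 5.84°C.
  Saturated to 2000 m: -6.6 × 0.4 km = -2.64°C, so T = 3.2°C.
Environment:
  Environment to 2000 m: -7.4 × 1.1 km = -8.14°C, so T = 4.56°C.
T_parcel − T_env = 3.2 − 4.56 = -1.36°C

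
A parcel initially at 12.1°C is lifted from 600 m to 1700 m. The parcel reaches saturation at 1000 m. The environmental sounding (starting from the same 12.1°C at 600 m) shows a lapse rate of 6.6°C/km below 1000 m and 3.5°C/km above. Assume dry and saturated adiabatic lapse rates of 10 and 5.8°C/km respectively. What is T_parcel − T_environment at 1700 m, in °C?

Parcel:
  600–1000 m, dry: Δz = 0.4 km ⇒ ΔT = -4°C; T = 8.1°C
  1000–1700 m, saturated: Δz = 0.7 km ⇒ ΔT = -4.06°C; T = 4.04°C
Environment:
  600–1000 m, environment, lower layer: Δz = 0.4 km ⇒ ΔT = -2.64°C; T = 9.46°C
  1000–1700 m, environment, upper layer: Δz = 0.7 km ⇒ ΔT = -2.45°C; T = 7.01°C
T_parcel − T_env = 4.04 − 7.01 = -2.97°C

-2.97°C (parcel cooler than environment)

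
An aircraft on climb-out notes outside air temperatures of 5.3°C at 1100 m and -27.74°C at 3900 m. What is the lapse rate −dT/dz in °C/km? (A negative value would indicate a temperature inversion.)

Γ = −ΔT/Δz = (5.3 − (-27.74)) / (3900 − 1100) m
  = 33.04°C / 2.8 km = 11.8°C/km

11.8°C/km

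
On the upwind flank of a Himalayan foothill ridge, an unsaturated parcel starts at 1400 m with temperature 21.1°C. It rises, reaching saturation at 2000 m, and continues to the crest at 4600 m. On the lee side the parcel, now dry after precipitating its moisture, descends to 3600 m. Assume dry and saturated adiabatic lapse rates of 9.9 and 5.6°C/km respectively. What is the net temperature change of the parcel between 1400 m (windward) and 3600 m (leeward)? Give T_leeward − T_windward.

-10.6°C

1400–2000 m, dry: Δz = 0.6 km ⇒ ΔT = -5.94°C; T = 15.16°C
2000–4600 m, saturated: Δz = 2.6 km ⇒ ΔT = -14.56°C; T = 0.6°C
4600–3600 m, dry descent: Δz = 1 km ⇒ ΔT = +9.9°C; T = 10.5°C
Net change vs windward start: 10.5 − 21.1 = -10.6°C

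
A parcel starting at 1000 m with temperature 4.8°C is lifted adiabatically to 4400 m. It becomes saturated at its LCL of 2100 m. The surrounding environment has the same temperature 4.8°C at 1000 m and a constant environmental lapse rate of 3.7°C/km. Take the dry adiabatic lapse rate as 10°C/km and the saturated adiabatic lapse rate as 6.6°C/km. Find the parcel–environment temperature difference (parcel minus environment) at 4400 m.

-13.6°C (parcel cooler than environment)

Parcel:
  From 1000 m to 2100 m (dry): cools by 10 × 1.1 = 11°C, giving -6.2°C.
  From 2100 m to 4400 m (saturated): cools by 6.6 × 2.3 = 15.18°C, giving -21.38°C.
Environment:
  From 1000 m to 4400 m (environment): cools by 3.7 × 3.4 = 12.58°C, giving -7.78°C.
T_parcel − T_env = -21.38 − (-7.78) = -13.6°C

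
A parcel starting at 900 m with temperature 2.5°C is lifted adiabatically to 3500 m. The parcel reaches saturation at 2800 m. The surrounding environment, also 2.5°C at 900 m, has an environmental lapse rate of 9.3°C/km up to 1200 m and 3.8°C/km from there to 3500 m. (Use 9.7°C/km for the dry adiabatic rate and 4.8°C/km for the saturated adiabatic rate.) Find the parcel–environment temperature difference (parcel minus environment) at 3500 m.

Parcel:
  Dry to 2800 m: -9.7 × 1.9 km = -18.43°C, so T = -15.93°C.
  Saturated to 3500 m: -4.8 × 0.7 km = -3.36°C, so T = -19.29°C.
Environment:
  Environment, lower layer to 1200 m: -9.3 × 0.3 km = -2.79°C, so T = -0.29°C.
  Environment, upper layer to 3500 m: -3.8 × 2.3 km = -8.74°C, so T = -9.03°C.
T_parcel − T_env = -19.29 − (-9.03) = -10.26°C

-10.26°C (parcel cooler than environment)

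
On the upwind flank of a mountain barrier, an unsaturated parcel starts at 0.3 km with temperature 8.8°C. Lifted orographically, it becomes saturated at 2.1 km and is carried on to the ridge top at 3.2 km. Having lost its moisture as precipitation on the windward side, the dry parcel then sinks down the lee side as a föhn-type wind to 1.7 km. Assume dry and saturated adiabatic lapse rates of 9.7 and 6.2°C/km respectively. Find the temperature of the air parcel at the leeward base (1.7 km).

300 → 2100 m (dry, 9.7°C/km): ΔT = -9.7 × 1.8 = -17.46°C → T = -8.66°C
2100 → 3200 m (saturated, 6.2°C/km): ΔT = -6.2 × 1.1 = -6.82°C → T = -15.48°C
3200 → 1700 m (dry descent, 9.7°C/km): ΔT = +9.7 × 1.5 = +14.55°C → T = -0.93°C

-0.93°C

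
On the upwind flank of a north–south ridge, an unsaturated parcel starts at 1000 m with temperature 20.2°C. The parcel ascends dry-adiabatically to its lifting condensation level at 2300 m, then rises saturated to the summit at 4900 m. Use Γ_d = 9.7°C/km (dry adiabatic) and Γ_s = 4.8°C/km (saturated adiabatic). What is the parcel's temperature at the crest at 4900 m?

-4.89°C

1000–2300 m, dry: Δz = 1.3 km ⇒ ΔT = -12.61°C; T = 7.59°C
2300–4900 m, saturated: Δz = 2.6 km ⇒ ΔT = -12.48°C; T = -4.89°C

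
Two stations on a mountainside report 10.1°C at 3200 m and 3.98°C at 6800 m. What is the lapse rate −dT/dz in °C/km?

1.7°C/km

Γ = −ΔT/Δz = (10.1 − 3.98) / (6800 − 3200) m
  = 6.12°C / 3.6 km = 1.7°C/km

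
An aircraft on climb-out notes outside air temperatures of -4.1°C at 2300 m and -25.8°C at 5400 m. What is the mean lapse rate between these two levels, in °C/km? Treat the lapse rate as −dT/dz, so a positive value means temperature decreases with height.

Γ = −ΔT/Δz = (-4.1 − (-25.8)) / (5400 − 2300) m
  = 21.7°C / 3.1 km = 7°C/km

7°C/km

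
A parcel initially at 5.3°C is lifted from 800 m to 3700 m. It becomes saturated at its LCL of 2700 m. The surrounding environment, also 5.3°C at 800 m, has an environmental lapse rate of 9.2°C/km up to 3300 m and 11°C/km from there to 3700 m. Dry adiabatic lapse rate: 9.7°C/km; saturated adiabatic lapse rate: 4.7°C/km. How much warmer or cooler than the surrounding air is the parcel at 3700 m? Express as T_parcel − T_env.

+4.27°C (parcel warmer than environment)

Parcel:
  800–2700 m, dry: Δz = 1.9 km ⇒ ΔT = -18.43°C; T = -13.13°C
  2700–3700 m, saturated: Δz = 1 km ⇒ ΔT = -4.7°C; T = -17.83°C
Environment:
  800–3300 m, environment, lower layer: Δz = 2.5 km ⇒ ΔT = -23°C; T = -17.7°C
  3300–3700 m, environment, upper layer: Δz = 0.4 km ⇒ ΔT = -4.4°C; T = -22.1°C
T_parcel − T_env = -17.83 − (-22.1) = +4.27°C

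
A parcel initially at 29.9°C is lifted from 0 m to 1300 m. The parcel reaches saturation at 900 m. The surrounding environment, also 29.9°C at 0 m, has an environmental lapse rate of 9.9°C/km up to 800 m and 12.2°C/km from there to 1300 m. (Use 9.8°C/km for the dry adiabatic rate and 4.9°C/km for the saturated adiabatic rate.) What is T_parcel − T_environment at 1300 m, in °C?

+3.24°C (parcel warmer than environment)

Parcel:
  From 0 m to 900 m (dry): cools by 9.8 × 0.9 = 8.82°C, giving 21.08°C.
  From 900 m to 1300 m (saturated): cools by 4.9 × 0.4 = 1.96°C, giving 19.12°C.
Environment:
  From 0 m to 800 m (environment, lower layer): cools by 9.9 × 0.8 = 7.92°C, giving 21.98°C.
  From 800 m to 1300 m (environment, upper layer): cools by 12.2 × 0.5 = 6.1°C, giving 15.88°C.
T_parcel − T_env = 19.12 − 15.88 = +3.24°C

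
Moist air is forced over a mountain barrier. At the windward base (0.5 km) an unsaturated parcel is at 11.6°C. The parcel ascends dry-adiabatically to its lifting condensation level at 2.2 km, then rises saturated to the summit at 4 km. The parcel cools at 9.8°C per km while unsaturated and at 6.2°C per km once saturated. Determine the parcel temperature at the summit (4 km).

Dry to 2200 m: -9.8 × 1.7 km = -16.66°C, so T = -5.06°C.
Saturated to 4000 m: -6.2 × 1.8 km = -11.16°C, so T = -16.22°C.

-16.22°C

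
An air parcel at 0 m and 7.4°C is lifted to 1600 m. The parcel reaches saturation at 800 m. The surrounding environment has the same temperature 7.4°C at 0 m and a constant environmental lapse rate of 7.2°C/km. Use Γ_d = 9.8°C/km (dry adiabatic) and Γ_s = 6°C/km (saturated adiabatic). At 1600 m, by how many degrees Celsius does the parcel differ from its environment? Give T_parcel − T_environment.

Parcel:
  Dry to 800 m: -9.8 × 0.8 km = -7.84°C, so T = -0.44°C.
  Saturated to 1600 m: -6 × 0.8 km = -4.8°C, so T = -5.24°C.
Environment:
  Environment to 1600 m: -7.2 × 1.6 km = -11.52°C, so T = -4.12°C.
T_parcel − T_env = -5.24 − (-4.12) = -1.12°C

-1.12°C (parcel cooler than environment)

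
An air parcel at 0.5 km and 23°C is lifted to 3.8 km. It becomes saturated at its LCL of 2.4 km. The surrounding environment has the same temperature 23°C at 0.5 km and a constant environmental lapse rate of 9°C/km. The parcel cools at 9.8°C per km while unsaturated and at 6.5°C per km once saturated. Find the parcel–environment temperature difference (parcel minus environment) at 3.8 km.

Parcel:
  500 → 2400 m (dry, 9.8°C/km): ΔT = -9.8 × 1.9 = -18.62°C → T = 4.38°C
  2400 → 3800 m (saturated, 6.5°C/km): ΔT = -6.5 × 1.4 = -9.1°C → T = -4.72°C
Environment:
  500 → 3800 m (environment, 9°C/km): ΔT = -9 × 3.3 = -29.7°C → T = -6.7°C
T_parcel − T_env = -4.72 − (-6.7) = +1.98°C

+1.98°C (parcel warmer than environment)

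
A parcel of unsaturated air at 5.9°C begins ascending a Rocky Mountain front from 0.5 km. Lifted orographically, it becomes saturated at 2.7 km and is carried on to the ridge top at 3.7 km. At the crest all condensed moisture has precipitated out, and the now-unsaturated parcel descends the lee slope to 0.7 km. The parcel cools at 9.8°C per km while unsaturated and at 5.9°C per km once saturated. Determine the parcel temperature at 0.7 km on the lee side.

7.84°C

From 500 m to 2700 m (dry): cools by 9.8 × 2.2 = 21.56°C, giving -15.66°C.
From 2700 m to 3700 m (saturated): cools by 5.9 × 1 = 5.9°C, giving -21.56°C.
From 3700 m to 700 m (dry descent): warms by 9.8 × 3 = 29.4°C, giving 7.84°C.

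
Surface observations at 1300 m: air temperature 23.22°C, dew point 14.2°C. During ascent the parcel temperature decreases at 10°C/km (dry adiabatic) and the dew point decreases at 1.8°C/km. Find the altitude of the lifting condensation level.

2400 m

T and T_d converge at 10 − 1.8 = 8.2°C per km
Height above start = (23.22 − 14.2) / 8.2 = 1.1 km
LCL altitude = 1300 m + 1100 m = 2400 m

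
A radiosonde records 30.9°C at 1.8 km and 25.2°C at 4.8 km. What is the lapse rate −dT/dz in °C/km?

1.9°C/km

Γ = −ΔT/Δz = (30.9 − 25.2) / (4800 − 1800) m
  = 5.7°C / 3 km = 1.9°C/km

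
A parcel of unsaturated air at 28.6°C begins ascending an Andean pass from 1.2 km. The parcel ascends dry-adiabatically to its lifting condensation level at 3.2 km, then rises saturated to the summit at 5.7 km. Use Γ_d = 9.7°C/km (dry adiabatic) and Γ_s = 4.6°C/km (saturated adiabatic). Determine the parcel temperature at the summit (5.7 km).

-2.3°C

1200–3200 m, dry: Δz = 2 km ⇒ ΔT = -19.4°C; T = 9.2°C
3200–5700 m, saturated: Δz = 2.5 km ⇒ ΔT = -11.5°C; T = -2.3°C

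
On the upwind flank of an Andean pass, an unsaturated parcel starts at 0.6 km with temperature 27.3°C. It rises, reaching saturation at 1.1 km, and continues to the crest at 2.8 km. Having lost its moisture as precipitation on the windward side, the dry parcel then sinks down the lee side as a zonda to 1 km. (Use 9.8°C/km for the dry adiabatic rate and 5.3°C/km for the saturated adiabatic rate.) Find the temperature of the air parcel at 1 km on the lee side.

Dry to 1100 m: -9.8 × 0.5 km = -4.9°C, so T = 22.4°C.
Saturated to 2800 m: -5.3 × 1.7 km = -9.01°C, so T = 13.39°C.
Dry descent to 1000 m: +9.8 × 1.8 km = +17.64°C, so T = 31.03°C.

31.03°C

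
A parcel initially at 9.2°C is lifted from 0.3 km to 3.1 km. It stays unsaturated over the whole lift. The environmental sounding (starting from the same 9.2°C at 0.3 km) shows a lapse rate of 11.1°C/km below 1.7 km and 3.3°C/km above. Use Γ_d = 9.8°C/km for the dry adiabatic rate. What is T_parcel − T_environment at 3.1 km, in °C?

-7.28°C (parcel cooler than environment)

Parcel:
  Dry to 3100 m: -9.8 × 2.8 km = -27.44°C, so T = -18.24°C.
Environment:
  Environment, lower layer to 1700 m: -11.1 × 1.4 km = -15.54°C, so T = -6.34°C.
  Environment, upper layer to 3100 m: -3.3 × 1.4 km = -4.62°C, so T = -10.96°C.
T_parcel − T_env = -18.24 − (-10.96) = -7.28°C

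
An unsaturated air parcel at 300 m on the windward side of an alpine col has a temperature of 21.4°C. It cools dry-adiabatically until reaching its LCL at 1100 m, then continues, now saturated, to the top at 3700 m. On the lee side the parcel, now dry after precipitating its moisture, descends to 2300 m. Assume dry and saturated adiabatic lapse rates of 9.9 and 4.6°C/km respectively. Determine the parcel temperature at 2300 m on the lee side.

15.38°C

300 → 1100 m (dry, 9.9°C/km): ΔT = -9.9 × 0.8 = -7.92°C → T = 13.48°C
1100 → 3700 m (saturated, 4.6°C/km): ΔT = -4.6 × 2.6 = -11.96°C → T = 1.52°C
3700 → 2300 m (dry descent, 9.9°C/km): ΔT = +9.9 × 1.4 = +13.86°C → T = 15.38°C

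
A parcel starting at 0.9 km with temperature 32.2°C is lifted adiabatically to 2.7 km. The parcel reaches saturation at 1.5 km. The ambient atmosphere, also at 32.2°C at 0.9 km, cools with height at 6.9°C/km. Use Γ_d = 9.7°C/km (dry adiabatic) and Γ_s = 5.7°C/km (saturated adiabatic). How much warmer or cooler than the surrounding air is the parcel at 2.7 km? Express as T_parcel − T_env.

Parcel:
  900 → 1500 m (dry, 9.7°C/km): ΔT = -9.7 × 0.6 = -5.82°C → T = 26.38°C
  1500 → 2700 m (saturated, 5.7°C/km): ΔT = -5.7 × 1.2 = -6.84°C → T = 19.54°C
Environment:
  900 → 2700 m (environment, 6.9°C/km): ΔT = -6.9 × 1.8 = -12.42°C → T = 19.78°C
T_parcel − T_env = 19.54 − 19.78 = -0.24°C

-0.24°C (parcel cooler than environment)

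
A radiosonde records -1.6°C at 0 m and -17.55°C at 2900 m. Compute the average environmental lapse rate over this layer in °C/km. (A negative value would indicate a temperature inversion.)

5.5°C/km

Γ = −ΔT/Δz = (-1.6 − (-17.55)) / (2900 − 0) m
  = 15.95°C / 2.9 km = 5.5°C/km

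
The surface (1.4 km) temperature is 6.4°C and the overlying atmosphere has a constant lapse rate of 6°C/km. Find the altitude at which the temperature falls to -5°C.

3.3 km

Height above start = (6.4 − (-5)) / 6 = 1.9 km
Altitude = 1400 m + 1900 m = 3300 m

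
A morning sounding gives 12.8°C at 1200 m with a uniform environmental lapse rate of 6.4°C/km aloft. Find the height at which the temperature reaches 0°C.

Height above start = (12.8 − 0) / 6.4 = 2 km
Altitude = 1200 m + 2000 m = 3200 m

3200 m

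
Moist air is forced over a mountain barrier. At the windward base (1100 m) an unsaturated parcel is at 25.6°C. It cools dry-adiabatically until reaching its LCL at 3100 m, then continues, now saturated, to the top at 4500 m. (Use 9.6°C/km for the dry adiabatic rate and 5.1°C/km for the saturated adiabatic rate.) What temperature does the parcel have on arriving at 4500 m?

Dry to 3100 m: -9.6 × 2 km = -19.2°C, so T = 6.4°C.
Saturated to 4500 m: -5.1 × 1.4 km = -7.14°C, so T = -0.74°C.

-0.74°C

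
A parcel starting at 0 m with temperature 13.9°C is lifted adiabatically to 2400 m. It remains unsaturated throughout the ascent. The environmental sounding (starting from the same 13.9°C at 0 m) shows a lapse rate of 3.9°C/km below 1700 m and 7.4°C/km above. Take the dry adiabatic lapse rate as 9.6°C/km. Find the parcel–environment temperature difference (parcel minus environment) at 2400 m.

Parcel:
  0–2400 m, dry: Δz = 2.4 km ⇒ ΔT = -23.04°C; T = -9.14°C
Environment:
  0–1700 m, environment, lower layer: Δz = 1.7 km ⇒ ΔT = -6.63°C; T = 7.27°C
  1700–2400 m, environment, upper layer: Δz = 0.7 km ⇒ ΔT = -5.18°C; T = 2.09°C
T_parcel − T_env = -9.14 − 2.09 = -11.23°C

-11.23°C (parcel cooler than environment)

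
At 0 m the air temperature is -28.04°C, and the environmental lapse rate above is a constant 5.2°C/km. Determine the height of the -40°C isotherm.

2300 m

Height above start = (-28.04 − (-40)) / 5.2 = 2.3 km
Altitude = 0 m + 2300 m = 2300 m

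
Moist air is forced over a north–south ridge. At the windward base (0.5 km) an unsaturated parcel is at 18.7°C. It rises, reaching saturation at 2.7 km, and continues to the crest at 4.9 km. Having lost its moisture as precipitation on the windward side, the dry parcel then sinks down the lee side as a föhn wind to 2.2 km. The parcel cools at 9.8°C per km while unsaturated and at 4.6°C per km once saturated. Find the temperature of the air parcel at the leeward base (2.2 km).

13.48°C

500 → 2700 m (dry, 9.8°C/km): ΔT = -9.8 × 2.2 = -21.56°C → T = -2.86°C
2700 → 4900 m (saturated, 4.6°C/km): ΔT = -4.6 × 2.2 = -10.12°C → T = -12.98°C
4900 → 2200 m (dry descent, 9.8°C/km): ΔT = +9.8 × 2.7 = +26.46°C → T = 13.48°C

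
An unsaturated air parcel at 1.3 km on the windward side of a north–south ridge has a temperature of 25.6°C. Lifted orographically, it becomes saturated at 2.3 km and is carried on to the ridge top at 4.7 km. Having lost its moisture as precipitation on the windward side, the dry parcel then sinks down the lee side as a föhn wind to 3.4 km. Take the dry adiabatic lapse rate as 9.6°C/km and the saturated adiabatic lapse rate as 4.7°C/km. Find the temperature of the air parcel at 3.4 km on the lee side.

17.2°C

From 1300 m to 2300 m (dry): cools by 9.6 × 1 = 9.6°C, giving 16°C.
From 2300 m to 4700 m (saturated): cools by 4.7 × 2.4 = 11.28°C, giving 4.72°C.
From 4700 m to 3400 m (dry descent): warms by 9.6 × 1.3 = 12.48°C, giving 17.2°C.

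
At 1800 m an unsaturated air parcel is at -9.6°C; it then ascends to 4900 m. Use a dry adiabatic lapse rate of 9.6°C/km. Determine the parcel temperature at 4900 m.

-39.36°C

1800 → 4900 m (dry adiabatic, 9.6°C/km): ΔT = -9.6 × 3.1 = -29.76°C → T = -39.36°C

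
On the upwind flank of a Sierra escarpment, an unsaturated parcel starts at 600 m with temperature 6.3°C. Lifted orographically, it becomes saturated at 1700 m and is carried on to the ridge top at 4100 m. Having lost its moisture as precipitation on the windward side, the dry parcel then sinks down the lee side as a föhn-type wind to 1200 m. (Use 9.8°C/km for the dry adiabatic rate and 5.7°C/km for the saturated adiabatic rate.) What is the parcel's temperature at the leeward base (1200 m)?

10.26°C

600–1700 m, dry: Δz = 1.1 km ⇒ ΔT = -10.78°C; T = -4.48°C
1700–4100 m, saturated: Δz = 2.4 km ⇒ ΔT = -13.68°C; T = -18.16°C
4100–1200 m, dry descent: Δz = 2.9 km ⇒ ΔT = +28.42°C; T = 10.26°C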